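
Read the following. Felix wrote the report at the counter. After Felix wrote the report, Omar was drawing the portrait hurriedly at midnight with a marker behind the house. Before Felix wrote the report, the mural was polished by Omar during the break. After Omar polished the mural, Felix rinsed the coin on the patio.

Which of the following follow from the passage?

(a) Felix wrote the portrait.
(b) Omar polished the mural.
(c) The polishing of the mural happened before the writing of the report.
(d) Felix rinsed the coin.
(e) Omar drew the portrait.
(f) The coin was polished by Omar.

(a) Not entailed — Felix wrote the report, not the portrait; the portrait belongs to the drawing event.
(b) Entailed — this follows by dropping conjuncts from the polishing event's description.
(c) Entailed — the narrative places the polishing before the writing.
(d) Entailed — this follows by dropping conjuncts from the rinsing event's description.
(e) Not entailed — 'was drawing' is progressive on an accomplishment; it does not entail the completed 'drew'.
(f) Not entailed — Omar polished the mural, not the coin; the coin belongs to the rinsing event.

(b), (c), (d)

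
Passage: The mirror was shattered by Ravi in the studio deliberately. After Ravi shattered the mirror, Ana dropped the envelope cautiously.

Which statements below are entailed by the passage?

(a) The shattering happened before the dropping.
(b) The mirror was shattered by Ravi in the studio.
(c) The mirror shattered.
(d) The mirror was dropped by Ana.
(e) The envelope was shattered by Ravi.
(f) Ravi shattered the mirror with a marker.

(a) Entailed — the narrative places the shattering before the dropping.
(b) Entailed — this follows by dropping conjuncts from the shattering event's description.
(c) Entailed — 'Ravi shattered the mirror' is causative; it entails the inchoative 'the mirror shattered'.
(d) Not entailed — Ana dropped the envelope, not the mirror; the mirror belongs to the shattering event.
(e) Not entailed — Ravi shattered the mirror, not the envelope; the envelope belongs to the dropping event.
(f) Not entailed — 'with a marker' adds information not in the original event.

(a), (b), (c)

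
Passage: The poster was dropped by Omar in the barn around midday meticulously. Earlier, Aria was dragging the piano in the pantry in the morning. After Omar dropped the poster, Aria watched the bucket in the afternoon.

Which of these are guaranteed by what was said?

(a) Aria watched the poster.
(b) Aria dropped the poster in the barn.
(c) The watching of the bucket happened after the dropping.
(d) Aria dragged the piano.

(a) Not entailed — Aria watched the bucket, not the poster; the poster belongs to the dropping event.
(b) Not entailed — the passage has Omar dropping the poster, not Aria.
(c) Entailed — the narrative places the dropping before the watching.
(d) Entailed — 'drag' is an activity; 'was dragging' entails that some dragging happened, so 'dragged' holds.

(c), (d)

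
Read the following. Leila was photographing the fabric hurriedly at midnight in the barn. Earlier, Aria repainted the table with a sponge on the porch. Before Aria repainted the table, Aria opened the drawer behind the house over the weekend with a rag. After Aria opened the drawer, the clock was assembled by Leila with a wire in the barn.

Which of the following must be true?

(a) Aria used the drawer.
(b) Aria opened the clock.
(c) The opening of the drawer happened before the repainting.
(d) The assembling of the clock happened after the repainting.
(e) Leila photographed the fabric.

(a) Not entailed — the drawer is the patient, not an instrument — Aria used a rag.
(b) Not entailed — Aria opened the drawer, not the clock; the clock belongs to the assembling event.
(c) Entailed — the narrative places the opening before the repainting.
(d) Not entailed — the narrative doesn't order the repainting relative to the assembling.
(e) Not entailed — 'was photographing' is progressive on an accomplishment; it does not entail the completed 'photographed'.

(c)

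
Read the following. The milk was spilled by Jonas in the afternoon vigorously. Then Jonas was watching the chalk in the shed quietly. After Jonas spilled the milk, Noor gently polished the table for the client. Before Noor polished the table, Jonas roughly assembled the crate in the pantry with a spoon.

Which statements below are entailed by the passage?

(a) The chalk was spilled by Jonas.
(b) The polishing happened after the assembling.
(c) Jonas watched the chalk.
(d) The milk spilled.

(a) Not entailed — Jonas spilled the milk, not the chalk; the chalk belongs to the watching event.
(b) Entailed — the narrative places the assembling before the polishing.
(c) Entailed — 'watch' is an activity; 'was watching' entails that some watching happened, so 'watched' holds.
(d) Entailed — 'Jonas spilled the milk' is causative; it entails the inchoative 'the milk spilled'.

(b), (c), (d)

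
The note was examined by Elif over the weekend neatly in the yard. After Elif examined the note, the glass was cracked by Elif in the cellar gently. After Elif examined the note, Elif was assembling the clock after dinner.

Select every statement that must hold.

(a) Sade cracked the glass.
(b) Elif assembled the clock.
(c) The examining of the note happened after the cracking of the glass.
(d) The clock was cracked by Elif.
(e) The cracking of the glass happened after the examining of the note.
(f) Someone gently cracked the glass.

(e), (f)

(a) Not entailed — the passage has Elif cracking the glass, not Sade.
(b) Not entailed — 'was assembling' is progressive on an accomplishment; it does not entail the completed 'assembled'.
(c) Not entailed — the narrative places the examining before the cracking, not after.
(d) Not entailed — Elif cracked the glass, not the clock; the clock belongs to the assembling event.
(e) Entailed — the narrative places the examining before the cracking.
(f) Entailed — dropping 'in the cellar' and generalizing the agent leaves a sub-description the original still satisfies.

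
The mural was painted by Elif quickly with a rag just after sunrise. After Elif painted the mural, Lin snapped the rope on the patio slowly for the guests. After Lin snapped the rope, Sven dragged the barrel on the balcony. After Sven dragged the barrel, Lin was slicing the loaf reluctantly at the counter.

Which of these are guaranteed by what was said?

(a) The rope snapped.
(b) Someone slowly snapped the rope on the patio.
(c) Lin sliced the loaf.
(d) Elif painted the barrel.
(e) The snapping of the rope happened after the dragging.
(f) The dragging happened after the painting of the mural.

(a) Entailed — 'Lin snapped the rope' is causative; it entails the inchoative 'the rope snapped'.
(b) Entailed — dropping 'for the guests' and generalizing the agent leaves a sub-description the original still satisfies.
(c) Not entailed — 'was slicing' is progressive on an accomplishment; it does not entail the completed 'sliced'.
(d) Not entailed — Elif painted the mural, not the barrel; the barrel belongs to the dragging event.
(e) Not entailed — the narrative places the snapping before the dragging, not after.
(f) Entailed — the narrative places the painting before the dragging.

(a), (b), (f)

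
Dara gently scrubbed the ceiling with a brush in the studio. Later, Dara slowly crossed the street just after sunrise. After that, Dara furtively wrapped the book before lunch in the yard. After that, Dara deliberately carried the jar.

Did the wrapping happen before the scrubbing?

no

The narrative orders the scrubbing before the wrapping.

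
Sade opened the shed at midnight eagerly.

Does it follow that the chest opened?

no

Nothing is said about any chest; only the shed is affected.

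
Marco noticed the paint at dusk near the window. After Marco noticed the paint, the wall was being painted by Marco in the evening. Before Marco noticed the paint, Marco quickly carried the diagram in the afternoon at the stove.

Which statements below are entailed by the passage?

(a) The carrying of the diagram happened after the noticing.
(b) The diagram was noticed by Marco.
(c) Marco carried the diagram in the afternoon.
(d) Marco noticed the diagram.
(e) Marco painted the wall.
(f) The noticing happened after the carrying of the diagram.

(c), (f)

(a) Not entailed — the narrative places the carrying before the noticing, not after.
(b) Not entailed — Marco noticed the paint, not the diagram; the diagram belongs to the carrying event.
(c) Entailed — this follows by dropping conjuncts from the carrying event's description.
(d) Not entailed — Marco noticed the paint, not the diagram; the diagram belongs to the carrying event.
(e) Not entailed — 'was painting' is progressive on an accomplishment; it does not entail the completed 'painted'.
(f) Entailed — the narrative places the carrying before the noticing.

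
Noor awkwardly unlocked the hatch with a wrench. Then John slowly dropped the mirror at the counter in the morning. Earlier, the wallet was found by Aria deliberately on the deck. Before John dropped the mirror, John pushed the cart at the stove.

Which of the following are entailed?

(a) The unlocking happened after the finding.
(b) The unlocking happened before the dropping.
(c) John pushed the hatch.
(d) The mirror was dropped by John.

(a) Not entailed — the narrative doesn't order the finding relative to the unlocking.
(b) Entailed — the narrative places the unlocking before the dropping.
(c) Not entailed — John pushed the cart, not the hatch; the hatch belongs to the unlocking event.
(d) Entailed — the original entails any weakening of itself; this just drops 'in the morning', 'slowly', 'at the counter'.

(b), (d)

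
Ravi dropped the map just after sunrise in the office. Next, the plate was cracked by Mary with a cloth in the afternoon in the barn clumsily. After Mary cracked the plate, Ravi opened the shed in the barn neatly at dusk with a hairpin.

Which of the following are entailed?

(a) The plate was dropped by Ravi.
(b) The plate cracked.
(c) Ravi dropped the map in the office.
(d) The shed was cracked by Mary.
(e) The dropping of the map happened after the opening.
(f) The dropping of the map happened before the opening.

(a) Not entailed — Ravi dropped the map, not the plate; the plate belongs to the cracking event.
(b) Entailed — 'Mary cracked the plate' is causative; it entails the inchoative 'the plate cracked'.
(c) Entailed — this follows by dropping conjuncts from the dropping event's description.
(d) Not entailed — Mary cracked the plate, not the shed; the shed belongs to the opening event.
(e) Not entailed — the narrative places the dropping before the opening, not after.
(f) Entailed — the narrative places the dropping before the opening.

(b), (c), (f)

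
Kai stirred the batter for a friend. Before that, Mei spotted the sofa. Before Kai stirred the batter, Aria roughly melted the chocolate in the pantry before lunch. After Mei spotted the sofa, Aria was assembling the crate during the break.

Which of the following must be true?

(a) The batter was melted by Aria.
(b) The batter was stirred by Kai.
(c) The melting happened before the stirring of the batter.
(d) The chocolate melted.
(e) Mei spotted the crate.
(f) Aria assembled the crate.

(a) Not entailed — Aria melted the chocolate, not the batter; the batter belongs to the stirring event.
(b) Entailed — every conjunct here is already in the original stirring event.
(c) Entailed — the narrative places the melting before the stirring.
(d) Entailed — 'Aria melted the chocolate' is causative; it entails the inchoative 'the chocolate melted'.
(e) Not entailed — Mei spotted the sofa, not the crate; the crate belongs to the assembling event.
(f) Not entailed — 'was assembling' is progressive on an accomplishment; it does not entail the completed 'assembled'.

(b), (c), (d)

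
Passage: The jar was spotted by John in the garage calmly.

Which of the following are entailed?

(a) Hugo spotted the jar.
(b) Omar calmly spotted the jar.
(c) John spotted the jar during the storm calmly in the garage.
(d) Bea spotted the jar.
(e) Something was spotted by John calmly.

(a) Not entailed — the passage has John spotting the jar, not Hugo.
(b) Not entailed — the passage has John spotting the jar, not Omar.
(c) Not entailed — 'during the storm' adds information not in the original event.
(d) Not entailed — the passage has John spotting the jar, not Bea.
(e) Entailed — the original entails any weakening of itself; this just drops 'in the garage' and generalizes the patient.

(e)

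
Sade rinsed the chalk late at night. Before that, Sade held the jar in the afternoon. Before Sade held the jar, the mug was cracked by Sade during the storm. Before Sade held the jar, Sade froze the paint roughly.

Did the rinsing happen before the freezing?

no

The narrative orders the freezing before the rinsing.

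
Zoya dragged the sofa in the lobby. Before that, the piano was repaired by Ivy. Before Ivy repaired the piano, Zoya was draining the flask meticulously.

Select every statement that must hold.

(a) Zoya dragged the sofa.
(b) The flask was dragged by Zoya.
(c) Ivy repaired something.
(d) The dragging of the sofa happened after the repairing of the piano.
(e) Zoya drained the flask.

(a) Entailed — the original entails any weakening of itself; this just drops 'in the lobby'.
(b) Not entailed — Zoya dragged the sofa, not the flask; the flask belongs to the draining event.
(c) Entailed — this follows by dropping conjuncts from the repairing event's description.
(d) Entailed — the narrative places the repairing before the dragging.
(e) Not entailed — 'was draining' is progressive on an accomplishment; it does not entail the completed 'drained'.

(a), (c), (d)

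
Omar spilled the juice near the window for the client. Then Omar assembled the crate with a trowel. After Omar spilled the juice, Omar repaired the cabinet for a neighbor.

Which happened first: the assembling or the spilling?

the spilling

The connectives place the spilling before the assembling.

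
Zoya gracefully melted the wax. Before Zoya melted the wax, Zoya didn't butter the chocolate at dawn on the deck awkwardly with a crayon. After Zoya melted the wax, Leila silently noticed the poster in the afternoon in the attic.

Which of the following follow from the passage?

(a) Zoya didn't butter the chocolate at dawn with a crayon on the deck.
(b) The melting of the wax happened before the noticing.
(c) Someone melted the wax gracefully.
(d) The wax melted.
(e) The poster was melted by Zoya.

(b), (c), (d)

(a) Not entailed — dropping 'awkwardly' under negation is not valid — the original leaves open that Zoya buttered the chocolate some other way.
(b) Entailed — the narrative places the melting before the noticing.
(c) Entailed — every conjunct here is already in the original melting event.
(d) Entailed — 'Zoya melted the wax' is causative; it entails the inchoative 'the wax melted'.
(e) Not entailed — Zoya melted the wax, not the poster; the poster belongs to the noticing event.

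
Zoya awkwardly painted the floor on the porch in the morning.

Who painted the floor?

'Zoya' marks the agent of the painting event.

Zoya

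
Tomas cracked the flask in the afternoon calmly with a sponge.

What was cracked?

the flask

'the flask' marks the patient of the cracking event.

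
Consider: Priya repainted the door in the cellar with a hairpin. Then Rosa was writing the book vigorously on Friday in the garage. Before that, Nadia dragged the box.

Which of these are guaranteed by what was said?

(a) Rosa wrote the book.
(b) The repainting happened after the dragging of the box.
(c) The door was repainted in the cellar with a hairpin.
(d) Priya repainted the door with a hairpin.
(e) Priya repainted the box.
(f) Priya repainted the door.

(c), (d), (f)

(a) Not entailed — 'was writing' is progressive on an accomplishment; it does not entail the completed 'wrote'.
(b) Not entailed — the narrative doesn't order the dragging relative to the repainting.
(c) Entailed — the original entails any weakening of itself; this just generalizes the agent.
(d) Entailed — the original entails any weakening of itself; this just drops 'in the cellar'.
(e) Not entailed — Priya repainted the door, not the box; the box belongs to the dragging event.
(f) Entailed — every conjunct here is already in the original repainting event.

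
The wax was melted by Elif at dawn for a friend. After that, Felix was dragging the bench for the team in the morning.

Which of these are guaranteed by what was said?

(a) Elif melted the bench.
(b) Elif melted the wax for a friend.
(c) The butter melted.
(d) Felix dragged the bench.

(a) Not entailed — Elif melted the wax, not the bench; the bench belongs to the dragging event.
(b) Entailed — every conjunct here is already in the original melting event.
(c) Not entailed — the wax is what melted, not the butter.
(d) Entailed — 'drag' is an activity; 'was dragging' entails that some dragging happened, so 'dragged' holds.

(b), (d)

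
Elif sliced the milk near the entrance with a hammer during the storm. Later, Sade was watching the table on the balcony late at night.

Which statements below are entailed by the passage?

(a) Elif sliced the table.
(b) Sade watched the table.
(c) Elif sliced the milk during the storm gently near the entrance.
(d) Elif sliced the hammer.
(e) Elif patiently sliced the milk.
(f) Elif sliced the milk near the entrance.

(a) Not entailed — Elif sliced the milk, not the table; the table belongs to the watching event.
(b) Entailed — 'watch' is an activity; 'was watching' entails that some watching happened, so 'watched' holds.
(c) Not entailed — 'gently' adds information not in the original event.
(d) Not entailed — the hammer is the instrument, not what was sliced.
(e) Not entailed — 'patiently' adds information not in the original event.
(f) Entailed — the original entails any weakening of itself; this just drops 'with a hammer', 'during the storm'.

(b), (f)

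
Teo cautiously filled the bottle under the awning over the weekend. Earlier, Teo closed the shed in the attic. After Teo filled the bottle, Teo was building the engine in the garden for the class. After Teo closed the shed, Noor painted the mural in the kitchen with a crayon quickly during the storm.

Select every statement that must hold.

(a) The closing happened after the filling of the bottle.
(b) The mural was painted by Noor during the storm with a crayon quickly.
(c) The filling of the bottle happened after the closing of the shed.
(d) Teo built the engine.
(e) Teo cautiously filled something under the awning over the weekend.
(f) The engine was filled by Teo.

(a) Not entailed — the narrative places the closing before the filling, not after.
(b) Entailed — the original entails any weakening of itself; this just drops 'in the kitchen'.
(c) Entailed — the narrative places the closing before the filling.
(d) Not entailed — 'was building' is progressive on an accomplishment; it does not entail the completed 'built'.
(e) Entailed — this follows by dropping conjuncts from the filling event's description.
(f) Not entailed — Teo filled the bottle, not the engine; the engine belongs to the building event.

(b), (c), (e)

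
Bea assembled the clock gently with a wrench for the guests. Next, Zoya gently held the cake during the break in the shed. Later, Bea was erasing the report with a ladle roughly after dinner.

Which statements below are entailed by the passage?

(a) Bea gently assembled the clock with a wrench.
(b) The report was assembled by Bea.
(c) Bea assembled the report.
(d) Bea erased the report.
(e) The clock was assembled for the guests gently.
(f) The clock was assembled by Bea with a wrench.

(a) Entailed — this follows by dropping conjuncts from the assembling event's description.
(b) Not entailed — Bea assembled the clock, not the report; the report belongs to the erasing event.
(c) Not entailed — Bea assembled the clock, not the report; the report belongs to the erasing event.
(d) Not entailed — 'was erasing' is progressive on an accomplishment; it does not entail the completed 'erased'.
(e) Entailed — the original entails any weakening of itself; this just drops 'with a wrench' and generalizes the agent.
(f) Entailed — the original entails any weakening of itself; this just drops 'for the guests', 'gently'.

(a), (e), (f)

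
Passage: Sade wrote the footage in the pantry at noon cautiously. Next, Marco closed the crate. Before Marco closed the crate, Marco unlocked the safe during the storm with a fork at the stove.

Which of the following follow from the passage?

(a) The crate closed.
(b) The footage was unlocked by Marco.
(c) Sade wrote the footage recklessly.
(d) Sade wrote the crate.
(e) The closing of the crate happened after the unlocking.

(a), (e)

(a) Entailed — 'Marco closed the crate' is causative; it entails the inchoative 'the crate closed'.
(b) Not entailed — Marco unlocked the safe, not the footage; the footage belongs to the writing event.
(c) Not entailed — 'recklessly' adds a manner not in (and inconsistent with) the original.
(d) Not entailed — Sade wrote the footage, not the crate; the crate belongs to the closing event.
(e) Entailed — the narrative places the unlocking before the closing.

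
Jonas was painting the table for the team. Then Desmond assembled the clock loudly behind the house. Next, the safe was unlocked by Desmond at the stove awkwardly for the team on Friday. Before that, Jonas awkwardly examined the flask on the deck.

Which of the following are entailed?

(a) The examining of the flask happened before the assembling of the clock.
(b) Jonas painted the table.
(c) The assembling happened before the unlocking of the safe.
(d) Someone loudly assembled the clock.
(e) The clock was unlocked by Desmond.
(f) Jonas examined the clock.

(a) Not entailed — the narrative doesn't order the examining relative to the assembling.
(b) Not entailed — 'was painting' is progressive on an accomplishment; it does not entail the completed 'painted'.
(c) Entailed — the narrative places the assembling before the unlocking.
(d) Entailed — dropping 'behind the house' and generalizing the agent leaves a sub-description the original still satisfies.
(e) Not entailed — Desmond unlocked the safe, not the clock; the clock belongs to the assembling event.
(f) Not entailed — Jonas examined the flask, not the clock; the clock belongs to the assembling event.

(c), (d)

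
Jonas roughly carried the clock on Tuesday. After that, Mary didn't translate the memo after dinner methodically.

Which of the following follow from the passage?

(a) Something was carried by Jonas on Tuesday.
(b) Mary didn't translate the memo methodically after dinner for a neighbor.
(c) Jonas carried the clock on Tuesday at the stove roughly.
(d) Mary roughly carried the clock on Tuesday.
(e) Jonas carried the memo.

(a), (b)

(a) Entailed — the original entails any weakening of itself; this just drops 'roughly' and generalizes the patient.
(b) Entailed — under negation, adding a further restriction is entailed: if no such translating event occurred, none occurred for a neighbor either.
(c) Not entailed — 'at the stove' adds information not in the original event.
(d) Not entailed — the passage has Jonas carrying the clock, not Mary.
(e) Not entailed — Jonas carried the clock, not the memo; the memo belongs to the translating event.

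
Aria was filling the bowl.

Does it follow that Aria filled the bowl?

'was filling' is progressive; for an accomplishment like 'fill the bowl', it doesn't entail completion.

no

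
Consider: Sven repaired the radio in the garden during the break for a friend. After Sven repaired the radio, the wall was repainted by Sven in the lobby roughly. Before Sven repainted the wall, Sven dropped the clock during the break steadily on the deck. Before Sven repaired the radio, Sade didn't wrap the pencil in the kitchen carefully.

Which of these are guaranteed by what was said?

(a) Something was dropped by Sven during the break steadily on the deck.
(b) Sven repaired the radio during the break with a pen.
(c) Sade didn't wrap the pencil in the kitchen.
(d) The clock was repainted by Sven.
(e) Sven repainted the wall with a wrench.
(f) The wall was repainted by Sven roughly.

(a), (f)

(a) Entailed — the original entails any weakening of itself; this just generalizes the patient.
(b) Not entailed — 'with a pen' adds information not in the original event.
(c) Not entailed — dropping 'carefully' under negation is not valid — the original leaves open that Sade wrapped the pencil some other way.
(d) Not entailed — Sven repainted the wall, not the clock; the clock belongs to the dropping event.
(e) Not entailed — 'with a wrench' adds information not in the original event.
(f) Entailed — this follows by dropping conjuncts from the repainting event's description.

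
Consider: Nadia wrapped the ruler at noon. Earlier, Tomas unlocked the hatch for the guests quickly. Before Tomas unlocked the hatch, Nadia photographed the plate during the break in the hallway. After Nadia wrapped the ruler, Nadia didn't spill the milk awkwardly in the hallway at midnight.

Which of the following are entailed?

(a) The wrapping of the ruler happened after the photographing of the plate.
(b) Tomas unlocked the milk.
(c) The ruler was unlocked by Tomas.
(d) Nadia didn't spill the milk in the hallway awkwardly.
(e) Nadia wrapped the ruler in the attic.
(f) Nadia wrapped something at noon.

(a), (f)

(a) Entailed — the narrative places the photographing before the wrapping.
(b) Not entailed — Tomas unlocked the hatch, not the milk; the milk belongs to the spilling event.
(c) Not entailed — Tomas unlocked the hatch, not the ruler; the ruler belongs to the wrapping event.
(d) Not entailed — dropping 'at midnight' under negation is not valid — the original leaves open that Nadia spilled the milk some other way.
(e) Not entailed — 'in the attic' adds information not in the original event.
(f) Entailed — this follows by dropping conjuncts from the wrapping event's description.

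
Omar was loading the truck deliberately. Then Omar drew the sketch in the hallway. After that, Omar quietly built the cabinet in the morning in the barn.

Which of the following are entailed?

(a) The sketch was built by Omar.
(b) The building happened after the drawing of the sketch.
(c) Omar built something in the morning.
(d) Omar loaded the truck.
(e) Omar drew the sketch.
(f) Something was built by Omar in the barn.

(a) Not entailed — Omar built the cabinet, not the sketch; the sketch belongs to the drawing event.
(b) Entailed — the narrative places the drawing before the building.
(c) Entailed — this follows by dropping conjuncts from the building event's description.
(d) Not entailed — 'was loading' is progressive on an accomplishment; it does not entail the completed 'loaded'.
(e) Entailed — dropping 'in the hallway' leaves a sub-description the original still satisfies.
(f) Entailed — this follows by dropping conjuncts from the building event's description.

(b), (c), (e), (f)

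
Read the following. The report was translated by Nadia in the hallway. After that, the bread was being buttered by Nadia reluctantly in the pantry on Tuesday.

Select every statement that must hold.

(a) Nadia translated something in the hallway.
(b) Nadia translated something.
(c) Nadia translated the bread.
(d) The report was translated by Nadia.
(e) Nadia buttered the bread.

(a) Entailed — generalizing the patient leaves a sub-description the original still satisfies.
(b) Entailed — this follows by dropping conjuncts from the translating event's description.
(c) Not entailed — Nadia translated the report, not the bread; the bread belongs to the buttering event.
(d) Entailed — every conjunct here is already in the original translating event.
(e) Not entailed — 'was buttering' is progressive on an accomplishment; it does not entail the completed 'buttered'.

(a), (b), (d)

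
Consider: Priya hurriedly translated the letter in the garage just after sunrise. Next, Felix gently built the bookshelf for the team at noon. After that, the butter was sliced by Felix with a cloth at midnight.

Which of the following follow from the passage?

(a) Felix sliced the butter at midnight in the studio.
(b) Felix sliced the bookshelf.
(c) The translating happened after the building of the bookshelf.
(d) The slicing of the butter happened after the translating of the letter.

(d)

(a) Not entailed — 'in the studio' adds information not in the original event.
(b) Not entailed — Felix sliced the butter, not the bookshelf; the bookshelf belongs to the building event.
(c) Not entailed — the narrative places the translating before the building, not after.
(d) Entailed — the narrative places the translating before the slicing.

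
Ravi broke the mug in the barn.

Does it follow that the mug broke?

'Ravi broke the mug' is the causative; it entails the inchoative 'the mug broke'.

yes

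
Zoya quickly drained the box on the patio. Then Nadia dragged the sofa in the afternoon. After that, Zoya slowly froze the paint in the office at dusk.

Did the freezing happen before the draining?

no

The narrative orders the draining before the freezing.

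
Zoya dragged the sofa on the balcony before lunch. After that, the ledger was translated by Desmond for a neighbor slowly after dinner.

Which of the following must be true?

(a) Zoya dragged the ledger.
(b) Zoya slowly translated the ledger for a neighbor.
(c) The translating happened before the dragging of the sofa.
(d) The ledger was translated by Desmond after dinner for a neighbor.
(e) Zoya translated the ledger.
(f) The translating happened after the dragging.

(d), (f)

(a) Not entailed — Zoya dragged the sofa, not the ledger; the ledger belongs to the translating event.
(b) Not entailed — the passage has Desmond translating the ledger, not Zoya.
(c) Not entailed — the narrative places the dragging before the translating, not after.
(d) Entailed — dropping 'slowly' leaves a sub-description the original still satisfies.
(e) Not entailed — the passage has Desmond translating the ledger, not Zoya.
(f) Entailed — the narrative places the dragging before the translating.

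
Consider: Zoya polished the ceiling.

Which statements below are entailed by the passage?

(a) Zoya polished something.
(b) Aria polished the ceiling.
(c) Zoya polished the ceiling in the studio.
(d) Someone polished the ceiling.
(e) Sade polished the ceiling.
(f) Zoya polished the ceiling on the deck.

(a) Entailed — every conjunct here is already in the original polishing event.
(b) Not entailed — the passage has Zoya polishing the ceiling, not Aria.
(c) Not entailed — 'in the studio' adds information not in the original event.
(d) Entailed — the original entails any weakening of itself; this just generalizes the agent.
(e) Not entailed — the passage has Zoya polishing the ceiling, not Sade.
(f) Not entailed — 'on the deck' adds information not in the original event.

(a), (d)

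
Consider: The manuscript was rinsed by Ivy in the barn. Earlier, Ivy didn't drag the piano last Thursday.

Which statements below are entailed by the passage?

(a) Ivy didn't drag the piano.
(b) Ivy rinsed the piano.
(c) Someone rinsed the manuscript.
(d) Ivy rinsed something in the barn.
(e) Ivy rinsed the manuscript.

(a) Not entailed — dropping 'last Thursday' under negation is not valid — the original leaves open that Ivy dragged the piano some other way.
(b) Not entailed — Ivy rinsed the manuscript, not the piano; the piano belongs to the dragging event.
(c) Entailed — the original entails any weakening of itself; this just drops 'in the barn' and generalizes the agent.
(d) Entailed — this follows by dropping conjuncts from the rinsing event's description.
(e) Entailed — this follows by dropping conjuncts from the rinsing event's description.

(c), (d), (e)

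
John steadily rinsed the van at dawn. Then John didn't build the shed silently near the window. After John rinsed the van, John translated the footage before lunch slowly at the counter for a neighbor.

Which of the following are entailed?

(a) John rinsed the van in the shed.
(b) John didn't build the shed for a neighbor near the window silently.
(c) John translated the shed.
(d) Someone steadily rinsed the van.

(a) Not entailed — 'in the shed' adds information not in the original event.
(b) Entailed — under negation, adding a further restriction is entailed: if no such building event occurred, none occurred for a neighbor either.
(c) Not entailed — John translated the footage, not the shed; the shed belongs to the building event.
(d) Entailed — dropping 'at dawn' and generalizing the agent leaves a sub-description the original still satisfies.

(b), (d)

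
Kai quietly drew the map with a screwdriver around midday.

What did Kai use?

'with a screwdriver' marks the instrument of the drawing event.

a screwdriver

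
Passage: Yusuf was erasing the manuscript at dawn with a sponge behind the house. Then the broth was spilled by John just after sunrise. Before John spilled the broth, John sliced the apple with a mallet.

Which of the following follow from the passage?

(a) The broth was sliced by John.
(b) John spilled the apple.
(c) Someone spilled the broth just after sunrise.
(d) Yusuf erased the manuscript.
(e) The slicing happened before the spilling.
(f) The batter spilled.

(c), (e)

(a) Not entailed — John sliced the apple, not the broth; the broth belongs to the spilling event.
(b) Not entailed — John spilled the broth, not the apple; the apple belongs to the slicing event.
(c) Entailed — generalizing the agent leaves a sub-description the original still satisfies.
(d) Not entailed — 'was erasing' is progressive on an accomplishment; it does not entail the completed 'erased'.
(e) Entailed — the narrative places the slicing before the spilling.
(f) Not entailed — the broth is what spilled, not the batter.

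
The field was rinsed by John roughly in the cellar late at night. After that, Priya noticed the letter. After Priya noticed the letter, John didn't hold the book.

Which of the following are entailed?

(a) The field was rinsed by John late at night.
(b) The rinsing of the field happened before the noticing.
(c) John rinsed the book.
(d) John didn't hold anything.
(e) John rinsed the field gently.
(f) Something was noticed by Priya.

(a) Entailed — this follows by dropping conjuncts from the rinsing event's description.
(b) Entailed — the narrative places the rinsing before the noticing.
(c) Not entailed — John rinsed the field, not the book; the book belongs to the holding event.
(d) Not entailed — the original only denies this specific event; John may have held something else.
(e) Not entailed — 'gently' adds a manner not in (and inconsistent with) the original.
(f) Entailed — the original entails any weakening of itself; this just generalizes the patient.

(a), (b), (f)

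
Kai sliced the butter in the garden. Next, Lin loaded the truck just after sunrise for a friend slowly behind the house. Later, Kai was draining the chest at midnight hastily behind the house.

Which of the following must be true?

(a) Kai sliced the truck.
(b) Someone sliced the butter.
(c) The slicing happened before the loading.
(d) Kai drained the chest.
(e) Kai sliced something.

(a) Not entailed — Kai sliced the butter, not the truck; the truck belongs to the loading event.
(b) Entailed — this follows by dropping conjuncts from the slicing event's description.
(c) Entailed — the narrative places the slicing before the loading.
(d) Not entailed — 'was draining' is progressive on an accomplishment; it does not entail the completed 'drained'.
(e) Entailed — the original entails any weakening of itself; this just drops 'in the garden' and generalizes the patient.

(b), (c), (e)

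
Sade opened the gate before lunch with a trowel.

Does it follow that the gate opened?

yes

'Sade opened the gate' is the causative; it entails the inchoative 'the gate opened'.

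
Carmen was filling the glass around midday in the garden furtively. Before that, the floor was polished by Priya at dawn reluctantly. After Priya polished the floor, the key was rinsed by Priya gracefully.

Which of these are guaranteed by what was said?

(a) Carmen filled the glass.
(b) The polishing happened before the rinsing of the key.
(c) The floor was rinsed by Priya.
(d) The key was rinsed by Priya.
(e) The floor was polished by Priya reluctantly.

(a) Not entailed — 'was filling' is progressive on an accomplishment; it does not entail the completed 'filled'.
(b) Entailed — the narrative places the polishing before the rinsing.
(c) Not entailed — Priya rinsed the key, not the floor; the floor belongs to the polishing event.
(d) Entailed — this follows by dropping conjuncts from the rinsing event's description.
(e) Entailed — this follows by dropping conjuncts from the polishing event's description.

(b), (d), (e)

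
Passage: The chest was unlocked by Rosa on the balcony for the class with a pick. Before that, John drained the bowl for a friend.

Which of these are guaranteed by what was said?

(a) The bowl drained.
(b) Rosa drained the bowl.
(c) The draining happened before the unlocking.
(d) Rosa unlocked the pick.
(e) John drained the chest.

(a) Entailed — 'John drained the bowl' is causative; it entails the inchoative 'the bowl drained'.
(b) Not entailed — the passage has John draining the bowl, not Rosa.
(c) Entailed — the narrative places the draining before the unlocking.
(d) Not entailed — the pick is the instrument, not what was unlocked.
(e) Not entailed — John drained the bowl, not the chest; the chest belongs to the unlocking event.

(a), (c)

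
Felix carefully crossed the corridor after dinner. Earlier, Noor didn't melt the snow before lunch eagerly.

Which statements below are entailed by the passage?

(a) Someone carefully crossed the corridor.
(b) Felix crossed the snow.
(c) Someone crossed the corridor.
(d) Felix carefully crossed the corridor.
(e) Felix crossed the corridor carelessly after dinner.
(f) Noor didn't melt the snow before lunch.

(a), (c), (d)

(a) Entailed — dropping 'after dinner' and generalizing the agent leaves a sub-description the original still satisfies.
(b) Not entailed — Felix crossed the corridor, not the snow; the snow belongs to the melting event.
(c) Entailed — this follows by dropping conjuncts from the crossing event's description.
(d) Entailed — every conjunct here is already in the original crossing event.
(e) Not entailed — 'carelessly' adds a manner not in (and inconsistent with) the original.
(f) Not entailed — dropping 'eagerly' under negation is not valid — the original leaves open that Noor melted the snow some other way.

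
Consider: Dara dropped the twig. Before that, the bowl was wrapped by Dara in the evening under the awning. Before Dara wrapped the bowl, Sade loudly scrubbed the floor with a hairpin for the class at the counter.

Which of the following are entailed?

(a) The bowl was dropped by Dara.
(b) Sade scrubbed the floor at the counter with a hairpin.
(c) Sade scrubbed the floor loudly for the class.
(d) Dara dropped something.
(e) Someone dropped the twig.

(a) Not entailed — Dara dropped the twig, not the bowl; the bowl belongs to the wrapping event.
(b) Entailed — the original entails any weakening of itself; this just drops 'for the class', 'loudly'.
(c) Entailed — the original entails any weakening of itself; this just drops 'with a hairpin', 'at the counter'.
(d) Entailed — generalizing the patient leaves a sub-description the original still satisfies.
(e) Entailed — every conjunct here is already in the original dropping event.

(b), (c), (d), (e)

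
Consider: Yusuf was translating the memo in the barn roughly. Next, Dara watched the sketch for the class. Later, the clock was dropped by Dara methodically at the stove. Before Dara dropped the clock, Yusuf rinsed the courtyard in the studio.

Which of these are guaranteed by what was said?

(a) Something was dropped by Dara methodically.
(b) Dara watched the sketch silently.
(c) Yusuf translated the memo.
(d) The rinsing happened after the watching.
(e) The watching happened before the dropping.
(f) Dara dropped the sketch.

(a), (e)

(a) Entailed — the original entails any weakening of itself; this just drops 'at the stove' and generalizes the patient.
(b) Not entailed — 'silently' adds information not in the original event.
(c) Not entailed — 'was translating' is progressive on an accomplishment; it does not entail the completed 'translated'.
(d) Not entailed — the narrative doesn't order the watching relative to the rinsing.
(e) Entailed — the narrative places the watching before the dropping.
(f) Not entailed — Dara dropped the clock, not the sketch; the sketch belongs to the watching event.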